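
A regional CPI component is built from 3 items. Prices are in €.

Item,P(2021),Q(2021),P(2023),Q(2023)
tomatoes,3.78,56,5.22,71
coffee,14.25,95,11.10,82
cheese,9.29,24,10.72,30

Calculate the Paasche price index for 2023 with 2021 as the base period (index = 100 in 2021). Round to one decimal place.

93.4

Paasche price index uses current-period quantities as weights.
ΣP(2023)·Q(2023) = 5.22×71 + 11.10×82 + 10.72×30 = 370.62 + 910.2 + 321.6 = 1602.42
ΣP(2021)·Q(2023) = 3.78×71 + 14.25×82 + 9.29×30 = 268.38 + 1168.5 + 278.7 = 1715.58
Index = 1602.42 / 1715.58 × 100 = 93.4040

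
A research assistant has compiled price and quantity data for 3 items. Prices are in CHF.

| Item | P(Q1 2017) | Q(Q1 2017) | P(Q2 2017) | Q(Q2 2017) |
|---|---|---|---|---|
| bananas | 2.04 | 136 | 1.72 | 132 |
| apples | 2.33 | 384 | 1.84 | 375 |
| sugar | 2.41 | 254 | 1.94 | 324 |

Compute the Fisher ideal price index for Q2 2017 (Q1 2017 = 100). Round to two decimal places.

80.33

Laspeyres component (base-period weights):
ΣP(Q2 2017)Q(Q1 2017) = 1.72×136 + 1.84×384 + 1.94×254 = 233.92 + 706.56 + 492.76 = 1433.24
ΣP(Q1 2017)Q(Q1 2017) = 2.04×136 + 2.33×384 + 2.41×254 = 277.44 + 894.72 + 612.14 = 1784.3
L = 1433.24 / 1784.3 × 100 = 80.3251
Paasche component (current-period weights):
ΣP(Q2 2017)Q(Q2 2017) = 1.72×132 + 1.84×375 + 1.94×324 = 227.04 + 690 + 628.56 = 1545.6
ΣP(Q1 2017)Q(Q2 2017) = 2.04×132 + 2.33×375 + 2.41×324 = 269.28 + 873.75 + 780.84 = 1923.87
P = 1545.6 / 1923.87 × 100 = 80.3381
Fisher = √(L × P) = √(80.3251 × 80.3381) = 80.3316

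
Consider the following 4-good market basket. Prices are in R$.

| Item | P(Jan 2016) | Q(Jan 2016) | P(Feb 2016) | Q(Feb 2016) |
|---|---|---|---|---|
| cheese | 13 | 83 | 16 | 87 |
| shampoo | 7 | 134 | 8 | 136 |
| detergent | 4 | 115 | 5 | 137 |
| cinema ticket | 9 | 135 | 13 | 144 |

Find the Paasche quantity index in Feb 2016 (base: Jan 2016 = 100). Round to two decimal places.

106.49

Paasche quantity index uses current-period prices as weights.
ΣP(Feb 2016)·Q(Feb 2016) = 16×87 + 8×136 + 5×137 + 13×144 = 1392 + 1088 + 685 + 1872 = 5037
ΣP(Feb 2016)·Q(Jan 2016) = 16×83 + 8×134 + 5×115 + 13×135 = 1328 + 1072 + 575 + 1755 = 4730
Index = 5037 / 4730 × 100 = 106.4905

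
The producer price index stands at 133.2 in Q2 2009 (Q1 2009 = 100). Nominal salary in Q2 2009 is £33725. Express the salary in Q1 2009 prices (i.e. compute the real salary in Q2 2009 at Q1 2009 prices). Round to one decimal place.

Real = Nominal ÷ (Index/100) = 33725 ÷ (133.2/100)
     = 33725 ÷ 1.332 = 25319.0691

25319.1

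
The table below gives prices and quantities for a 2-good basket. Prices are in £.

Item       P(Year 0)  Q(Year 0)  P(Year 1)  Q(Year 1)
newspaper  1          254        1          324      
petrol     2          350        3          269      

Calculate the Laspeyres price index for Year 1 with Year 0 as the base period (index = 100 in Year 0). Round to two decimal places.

Laspeyres price index uses base-period quantities as weights.
ΣP(Year 1)·Q(Year 0) = 1×254 + 3×350 = 254 + 1050 = 1304
ΣP(Year 0)·Q(Year 0) = 1×254 + 2×350 = 254 + 700 = 954
Index = 1304 / 954 × 100 = 136.6876

136.69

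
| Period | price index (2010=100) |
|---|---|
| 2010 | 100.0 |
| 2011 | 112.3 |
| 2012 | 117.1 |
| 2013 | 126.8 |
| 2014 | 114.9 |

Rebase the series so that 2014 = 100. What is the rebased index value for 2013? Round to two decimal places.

Rebased(2013) = 126.8 / 114.9 × 100 = 110.3568

110.36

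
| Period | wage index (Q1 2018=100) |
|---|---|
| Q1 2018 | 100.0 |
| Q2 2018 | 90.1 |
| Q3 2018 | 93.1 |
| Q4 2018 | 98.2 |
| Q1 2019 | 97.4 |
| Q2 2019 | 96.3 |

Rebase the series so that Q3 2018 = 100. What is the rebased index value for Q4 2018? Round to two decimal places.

105.48

Rebased(Q4 2018) = 98.2 / 93.1 × 100 = 105.4780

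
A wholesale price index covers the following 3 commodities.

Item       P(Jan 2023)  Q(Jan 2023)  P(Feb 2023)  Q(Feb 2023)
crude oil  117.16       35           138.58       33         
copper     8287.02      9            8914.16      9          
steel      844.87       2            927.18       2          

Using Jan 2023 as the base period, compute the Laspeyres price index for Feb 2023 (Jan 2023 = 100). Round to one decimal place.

108.2

Laspeyres price index uses base-period quantities as weights.
ΣP(Feb 2023)·Q(Jan 2023) = 138.58×35 + 8914.16×9 + 927.18×2 = 4850.3 + 80227.44 + 1854.36 = 86932.1
ΣP(Jan 2023)·Q(Jan 2023) = 117.16×35 + 8287.02×9 + 844.87×2 = 4100.6 + 74583.18 + 1689.74 = 80373.52
Index = 86932.1 / 80373.52 × 100 = 108.1601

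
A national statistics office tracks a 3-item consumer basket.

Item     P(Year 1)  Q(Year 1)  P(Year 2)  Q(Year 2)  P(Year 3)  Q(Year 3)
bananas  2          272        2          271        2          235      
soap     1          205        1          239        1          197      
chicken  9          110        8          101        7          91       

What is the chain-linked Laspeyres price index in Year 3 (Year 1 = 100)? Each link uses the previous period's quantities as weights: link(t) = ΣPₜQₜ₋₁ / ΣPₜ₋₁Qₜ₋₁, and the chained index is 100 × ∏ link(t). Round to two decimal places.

87.72

Link Year 1→Year 2:
ΣP(Year 2)Q(Year 1) = 2×272 + 1×205 + 8×110 = 544 + 205 + 880 = 1629
ΣP(Year 1)Q(Year 1) = 2×272 + 1×205 + 9×110 = 544 + 205 + 990 = 1739
link = 1629/1739 = 0.936745
Link Year 2→Year 3:
ΣP(Year 3)Q(Year 2) = 2×271 + 1×239 + 7×101 = 542 + 239 + 707 = 1488
ΣP(Year 2)Q(Year 2) = 2×271 + 1×239 + 8×101 = 542 + 239 + 808 = 1589
link = 1488/1589 = 0.936438
Chained index = 100 × 0.936745 × 0.936438 = 87.7204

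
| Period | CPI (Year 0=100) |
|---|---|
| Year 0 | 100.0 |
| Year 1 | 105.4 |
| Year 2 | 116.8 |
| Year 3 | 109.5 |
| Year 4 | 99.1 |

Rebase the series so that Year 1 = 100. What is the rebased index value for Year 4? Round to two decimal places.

Rebased(Year 4) = 99.1 / 105.4 × 100 = 94.0228

94.02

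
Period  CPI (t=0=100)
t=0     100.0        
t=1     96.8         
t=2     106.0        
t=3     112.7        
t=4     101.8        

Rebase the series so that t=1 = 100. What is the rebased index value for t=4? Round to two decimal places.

105.17

Rebased(t=4) = 101.8 / 96.8 × 100 = 105.1653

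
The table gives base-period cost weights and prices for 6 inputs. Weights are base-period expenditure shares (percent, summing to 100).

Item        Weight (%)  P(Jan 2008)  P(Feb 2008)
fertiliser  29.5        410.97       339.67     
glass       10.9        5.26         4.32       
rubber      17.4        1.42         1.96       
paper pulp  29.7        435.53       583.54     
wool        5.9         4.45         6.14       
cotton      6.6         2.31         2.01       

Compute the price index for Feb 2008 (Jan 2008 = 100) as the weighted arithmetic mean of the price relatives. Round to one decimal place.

fertiliser: 29.5 × (339.67/410.97) = 29.5 × 0.826508 = 24.3820
glass: 10.9 × (4.32/5.26) = 10.9 × 0.821293 = 8.9521
rubber: 17.4 × (1.96/1.42) = 17.4 × 1.380282 = 24.0169
paper pulp: 29.7 × (583.54/435.53) = 29.7 × 1.339839 = 39.7932
wool: 5.9 × (6.14/4.45) = 5.9 × 1.379775 = 8.1407
cotton: 6.6 × (2.01/2.31) = 6.6 × 0.870130 = 5.7429
Index = Σ wᵢ·(p₁ᵢ/p₀ᵢ) = 24.3820 + 8.9521 + 24.0169 + 39.7932 + 8.1407 + 5.7429 = 111.0277

111.0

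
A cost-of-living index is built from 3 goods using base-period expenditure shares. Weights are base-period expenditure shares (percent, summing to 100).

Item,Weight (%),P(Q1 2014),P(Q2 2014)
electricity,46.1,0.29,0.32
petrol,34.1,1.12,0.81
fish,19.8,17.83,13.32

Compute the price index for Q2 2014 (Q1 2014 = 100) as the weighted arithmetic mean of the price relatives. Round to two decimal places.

electricity: 46.1 × (0.32/0.29) = 46.1 × 1.103448 = 50.8690
petrol: 34.1 × (0.81/1.12) = 34.1 × 0.723214 = 24.6616
fish: 19.8 × (13.32/17.83) = 19.8 × 0.747056 = 14.7917
Index = Σ wᵢ·(p₁ᵢ/p₀ᵢ) = 50.8690 + 24.6616 + 14.7917 = 90.3223

90.32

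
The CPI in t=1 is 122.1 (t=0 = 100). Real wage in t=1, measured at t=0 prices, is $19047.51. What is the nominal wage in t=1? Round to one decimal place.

23257.0

Nominal = Real × (Index/100) = 19047.51 × (122.1/100)
        = 19047.51 × 1.221 = 23257.0097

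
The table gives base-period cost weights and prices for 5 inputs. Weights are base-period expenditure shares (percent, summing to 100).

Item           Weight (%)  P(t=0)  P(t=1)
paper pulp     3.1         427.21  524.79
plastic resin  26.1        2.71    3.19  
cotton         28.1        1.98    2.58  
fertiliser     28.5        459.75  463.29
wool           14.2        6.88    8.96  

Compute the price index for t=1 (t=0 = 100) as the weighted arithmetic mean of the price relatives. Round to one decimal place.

118.4

paper pulp: 3.1 × (524.79/427.21) = 3.1 × 1.228412 = 3.8081
plastic resin: 26.1 × (3.19/2.71) = 26.1 × 1.177122 = 30.7229
cotton: 28.1 × (2.58/1.98) = 28.1 × 1.303030 = 36.6152
fertiliser: 28.5 × (463.29/459.75) = 28.5 × 1.007700 = 28.7194
wool: 14.2 × (8.96/6.88) = 14.2 × 1.302326 = 18.4930
Index = Σ wᵢ·(p₁ᵢ/p₀ᵢ) = 3.8081 + 30.7229 + 36.6152 + 28.7194 + 18.4930 = 118.3586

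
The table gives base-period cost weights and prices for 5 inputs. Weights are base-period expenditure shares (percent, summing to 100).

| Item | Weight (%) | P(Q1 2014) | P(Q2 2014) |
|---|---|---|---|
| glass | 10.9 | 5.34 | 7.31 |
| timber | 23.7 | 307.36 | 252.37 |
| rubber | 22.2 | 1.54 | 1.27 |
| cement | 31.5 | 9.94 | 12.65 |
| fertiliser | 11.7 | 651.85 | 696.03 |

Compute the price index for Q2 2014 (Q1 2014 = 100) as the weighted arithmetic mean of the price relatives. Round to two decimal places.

glass: 10.9 × (7.31/5.34) = 10.9 × 1.368914 = 14.9212
timber: 23.7 × (252.37/307.36) = 23.7 × 0.821089 = 19.4598
rubber: 22.2 × (1.27/1.54) = 22.2 × 0.824675 = 18.3078
cement: 31.5 × (12.65/9.94) = 31.5 × 1.272636 = 40.0880
fertiliser: 11.7 × (696.03/651.85) = 11.7 × 1.067776 = 12.4930
Index = Σ wᵢ·(p₁ᵢ/p₀ᵢ) = 14.9212 + 19.4598 + 18.3078 + 40.0880 + 12.4930 = 105.2698

105.27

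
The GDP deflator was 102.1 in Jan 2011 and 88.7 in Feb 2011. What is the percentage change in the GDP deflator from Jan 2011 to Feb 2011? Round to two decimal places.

Change = (88.7 − 102.1) / 102.1 × 100
       = -13.4 / 102.1 × 100 = -13.1244%

-13.12%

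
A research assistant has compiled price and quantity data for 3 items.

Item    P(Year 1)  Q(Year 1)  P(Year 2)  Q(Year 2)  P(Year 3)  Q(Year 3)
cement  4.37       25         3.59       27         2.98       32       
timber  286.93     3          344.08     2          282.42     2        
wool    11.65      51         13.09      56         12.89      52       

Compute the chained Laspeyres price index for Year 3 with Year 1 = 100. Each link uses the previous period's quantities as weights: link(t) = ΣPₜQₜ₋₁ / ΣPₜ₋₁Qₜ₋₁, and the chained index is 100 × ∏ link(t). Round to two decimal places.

103.03

Link Year 1→Year 2:
ΣP(Year 2)Q(Year 1) = 3.59×25 + 344.08×3 + 13.09×51 = 89.75 + 1032.24 + 667.59 = 1789.58
ΣP(Year 1)Q(Year 1) = 4.37×25 + 286.93×3 + 11.65×51 = 109.25 + 860.79 + 594.15 = 1564.19
link = 1789.58/1564.19 = 1.144094
Link Year 2→Year 3:
ΣP(Year 3)Q(Year 2) = 2.98×27 + 282.42×2 + 12.89×56 = 80.46 + 564.84 + 721.84 = 1367.14
ΣP(Year 2)Q(Year 2) = 3.59×27 + 344.08×2 + 13.09×56 = 96.93 + 688.16 + 733.04 = 1518.13
link = 1367.14/1518.13 = 0.900542
Chained index = 100 × 1.144094 × 0.900542 = 103.0305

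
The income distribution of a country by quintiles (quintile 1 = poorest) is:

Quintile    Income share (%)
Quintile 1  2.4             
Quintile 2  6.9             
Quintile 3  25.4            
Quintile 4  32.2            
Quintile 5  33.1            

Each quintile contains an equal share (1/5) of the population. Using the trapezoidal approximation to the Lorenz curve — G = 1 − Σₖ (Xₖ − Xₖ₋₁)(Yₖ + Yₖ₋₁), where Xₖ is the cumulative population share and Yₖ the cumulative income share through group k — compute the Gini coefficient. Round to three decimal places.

Cumulative income shares Yₖ: 0.0240, 0.0930, 0.3470, 0.6690, 1.0000
Σ (Xₖ−Xₖ₋₁)(Yₖ+Yₖ₋₁) = (1/5)(0.0240+0.0000) + (1/5)(0.0930+0.0240) + (1/5)(0.3470+0.0930) + (1/5)(0.6690+0.3470) + (1/5)(1.0000+0.6690)
  = 0.0048 + 0.0234 + 0.0880 + 0.2032 + 0.3338 = 0.6532
G = 1 − 0.6532 = 0.3468

0.347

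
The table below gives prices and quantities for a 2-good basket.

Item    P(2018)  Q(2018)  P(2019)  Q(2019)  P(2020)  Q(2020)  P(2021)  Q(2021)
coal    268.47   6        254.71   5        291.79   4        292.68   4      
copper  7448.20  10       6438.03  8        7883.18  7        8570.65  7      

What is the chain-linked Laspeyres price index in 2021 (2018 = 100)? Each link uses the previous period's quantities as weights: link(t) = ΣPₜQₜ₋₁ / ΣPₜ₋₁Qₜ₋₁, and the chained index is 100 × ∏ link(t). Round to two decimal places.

114.94

Link 2018→2019:
ΣP(2019)Q(2018) = 254.71×6 + 6438.03×10 = 1528.26 + 64380.3 = 65908.56
ΣP(2018)Q(2018) = 268.47×6 + 7448.20×10 = 1610.82 + 74482 = 76092.82
link = 65908.56/76092.82 = 0.866160
Link 2019→2020:
ΣP(2020)Q(2019) = 291.79×5 + 7883.18×8 = 1458.95 + 63065.44 = 64524.39
ΣP(2019)Q(2019) = 254.71×5 + 6438.03×8 = 1273.55 + 51504.24 = 52777.79
link = 64524.39/52777.79 = 1.222567
Link 2020→2021:
ΣP(2021)Q(2020) = 292.68×4 + 8570.65×7 = 1170.72 + 59994.55 = 61165.27
ΣP(2020)Q(2020) = 291.79×4 + 7883.18×7 = 1167.16 + 55182.26 = 56349.42
link = 61165.27/56349.42 = 1.085464
Chained index = 100 × 0.866160 × 1.222567 × 1.085464 = 114.9440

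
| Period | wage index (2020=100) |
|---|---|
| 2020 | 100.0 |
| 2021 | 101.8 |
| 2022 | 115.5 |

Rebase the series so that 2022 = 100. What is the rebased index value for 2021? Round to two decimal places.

88.14

Rebased(2021) = 101.8 / 115.5 × 100 = 88.1385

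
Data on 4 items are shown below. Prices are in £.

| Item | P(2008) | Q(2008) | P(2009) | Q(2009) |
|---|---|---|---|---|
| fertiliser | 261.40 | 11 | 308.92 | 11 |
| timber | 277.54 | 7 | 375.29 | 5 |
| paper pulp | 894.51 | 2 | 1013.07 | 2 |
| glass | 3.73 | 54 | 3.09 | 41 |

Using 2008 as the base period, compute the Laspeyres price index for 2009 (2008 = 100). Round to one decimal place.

120.7

Laspeyres price index uses base-period quantities as weights.
ΣP(2009)·Q(2008) = 308.92×11 + 375.29×7 + 1013.07×2 + 3.09×54 = 3398.12 + 2627.03 + 2026.14 + 166.86 = 8218.15
ΣP(2008)·Q(2008) = 261.40×11 + 277.54×7 + 894.51×2 + 3.73×54 = 2875.4 + 1942.78 + 1789.02 + 201.42 = 6808.62
Index = 8218.15 / 6808.62 × 100 = 120.7021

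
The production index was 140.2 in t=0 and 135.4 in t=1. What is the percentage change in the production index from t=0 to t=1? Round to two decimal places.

Change = (135.4 − 140.2) / 140.2 × 100
       = -4.8 / 140.2 × 100 = -3.4237%

-3.42%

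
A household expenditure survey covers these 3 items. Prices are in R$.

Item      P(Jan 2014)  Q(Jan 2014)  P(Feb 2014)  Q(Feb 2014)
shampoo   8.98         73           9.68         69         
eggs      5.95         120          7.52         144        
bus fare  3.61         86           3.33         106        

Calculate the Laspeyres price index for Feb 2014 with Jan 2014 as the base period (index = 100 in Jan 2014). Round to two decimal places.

Laspeyres price index uses base-period quantities as weights.
ΣP(Feb 2014)·Q(Jan 2014) = 9.68×73 + 7.52×120 + 3.33×86 = 706.64 + 902.4 + 286.38 = 1895.42
ΣP(Jan 2014)·Q(Jan 2014) = 8.98×73 + 5.95×120 + 3.61×86 = 655.54 + 714 + 310.46 = 1680
Index = 1895.42 / 1680 × 100 = 112.8226

112.82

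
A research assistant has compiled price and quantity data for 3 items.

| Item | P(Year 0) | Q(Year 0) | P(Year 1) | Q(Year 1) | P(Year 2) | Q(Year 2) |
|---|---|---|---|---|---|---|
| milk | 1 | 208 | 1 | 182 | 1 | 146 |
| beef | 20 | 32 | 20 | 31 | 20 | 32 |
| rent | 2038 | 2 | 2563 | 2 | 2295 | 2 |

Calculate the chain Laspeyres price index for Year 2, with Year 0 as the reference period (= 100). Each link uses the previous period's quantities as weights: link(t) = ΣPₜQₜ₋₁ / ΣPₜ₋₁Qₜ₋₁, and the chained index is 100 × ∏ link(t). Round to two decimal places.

Link Year 0→Year 1:
ΣP(Year 1)Q(Year 0) = 1×208 + 20×32 + 2563×2 = 208 + 640 + 5126 = 5974
ΣP(Year 0)Q(Year 0) = 1×208 + 20×32 + 2038×2 = 208 + 640 + 4076 = 4924
link = 5974/4924 = 1.213241
Link Year 1→Year 2:
ΣP(Year 2)Q(Year 1) = 1×182 + 20×31 + 2295×2 = 182 + 620 + 4590 = 5392
ΣP(Year 1)Q(Year 1) = 1×182 + 20×31 + 2563×2 = 182 + 620 + 5126 = 5928
link = 5392/5928 = 0.909582
Chained index = 100 × 1.213241 × 0.909582 = 110.3542

110.35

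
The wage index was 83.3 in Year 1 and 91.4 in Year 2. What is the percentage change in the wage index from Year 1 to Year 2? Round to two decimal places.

9.72%

Change = (91.4 − 83.3) / 83.3 × 100
       = 8.1 / 83.3 × 100 = 9.7239%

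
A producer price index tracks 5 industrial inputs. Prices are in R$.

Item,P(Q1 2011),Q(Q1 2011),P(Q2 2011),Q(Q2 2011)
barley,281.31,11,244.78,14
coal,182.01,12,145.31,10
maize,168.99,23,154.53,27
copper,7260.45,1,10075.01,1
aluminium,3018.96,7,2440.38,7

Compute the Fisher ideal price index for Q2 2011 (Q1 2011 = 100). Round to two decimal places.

93.56

Laspeyres component (base-period weights):
ΣP(Q2 2011)Q(Q1 2011) = 244.78×11 + 145.31×12 + 154.53×23 + 10075.01×1 + 2440.38×7 = 2692.58 + 1743.72 + 3554.19 + 10075.01 + 17082.66 = 35148.16
ΣP(Q1 2011)Q(Q1 2011) = 281.31×11 + 182.01×12 + 168.99×23 + 7260.45×1 + 3018.96×7 = 3094.41 + 2184.12 + 3886.77 + 7260.45 + 21132.72 = 37558.47
L = 35148.16 / 37558.47 × 100 = 93.5825
Paasche component (current-period weights):
ΣP(Q2 2011)Q(Q2 2011) = 244.78×14 + 145.31×10 + 154.53×27 + 10075.01×1 + 2440.38×7 = 3426.92 + 1453.1 + 4172.31 + 10075.01 + 17082.66 = 36210
ΣP(Q1 2011)Q(Q2 2011) = 281.31×14 + 182.01×10 + 168.99×27 + 7260.45×1 + 3018.96×7 = 3938.34 + 1820.1 + 4562.73 + 7260.45 + 21132.72 = 38714.34
P = 36210 / 38714.34 × 100 = 93.5312
Fisher = √(L × P) = √(93.5825 × 93.5312) = 93.5569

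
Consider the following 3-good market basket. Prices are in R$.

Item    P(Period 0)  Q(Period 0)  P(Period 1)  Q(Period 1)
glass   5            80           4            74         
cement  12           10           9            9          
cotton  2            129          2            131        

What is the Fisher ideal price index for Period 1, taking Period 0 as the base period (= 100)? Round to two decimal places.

86.11

Laspeyres component (base-period weights):
ΣP(Period 1)Q(Period 0) = 4×80 + 9×10 + 2×129 = 320 + 90 + 258 = 668
ΣP(Period 0)Q(Period 0) = 5×80 + 12×10 + 2×129 = 400 + 120 + 258 = 778
L = 668 / 778 × 100 = 85.8612
Paasche component (current-period weights):
ΣP(Period 1)Q(Period 1) = 4×74 + 9×9 + 2×131 = 296 + 81 + 262 = 639
ΣP(Period 0)Q(Period 1) = 5×74 + 12×9 + 2×131 = 370 + 108 + 262 = 740
P = 639 / 740 × 100 = 86.3514
Fisher = √(L × P) = √(85.8612 × 86.3514) = 86.1059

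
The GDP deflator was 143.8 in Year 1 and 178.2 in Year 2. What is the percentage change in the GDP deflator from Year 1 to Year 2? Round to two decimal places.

23.92%

Change = (178.2 − 143.8) / 143.8 × 100
       = 34.4 / 143.8 × 100 = 23.9221%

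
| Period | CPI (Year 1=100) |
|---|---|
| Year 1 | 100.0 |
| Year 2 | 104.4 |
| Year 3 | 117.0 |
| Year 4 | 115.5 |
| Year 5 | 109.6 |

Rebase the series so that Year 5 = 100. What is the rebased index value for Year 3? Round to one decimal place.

Rebased(Year 3) = 117.0 / 109.6 × 100 = 106.7518

106.8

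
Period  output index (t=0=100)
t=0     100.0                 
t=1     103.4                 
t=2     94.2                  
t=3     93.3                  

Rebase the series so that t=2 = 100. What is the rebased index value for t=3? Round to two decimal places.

Rebased(t=3) = 93.3 / 94.2 × 100 = 99.0446

99.04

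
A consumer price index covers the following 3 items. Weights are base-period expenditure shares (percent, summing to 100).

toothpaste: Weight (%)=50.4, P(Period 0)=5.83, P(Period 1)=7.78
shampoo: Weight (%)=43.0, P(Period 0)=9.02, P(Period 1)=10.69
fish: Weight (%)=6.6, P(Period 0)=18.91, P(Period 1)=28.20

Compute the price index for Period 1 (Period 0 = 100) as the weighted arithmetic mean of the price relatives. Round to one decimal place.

128.1

toothpaste: 50.4 × (7.78/5.83) = 50.4 × 1.334477 = 67.2576
shampoo: 43.0 × (10.69/9.02) = 43.0 × 1.185144 = 50.9612
fish: 6.6 × (28.20/18.91) = 6.6 × 1.491274 = 9.8424
Index = Σ wᵢ·(p₁ᵢ/p₀ᵢ) = 67.2576 + 50.9612 + 9.8424 = 128.0612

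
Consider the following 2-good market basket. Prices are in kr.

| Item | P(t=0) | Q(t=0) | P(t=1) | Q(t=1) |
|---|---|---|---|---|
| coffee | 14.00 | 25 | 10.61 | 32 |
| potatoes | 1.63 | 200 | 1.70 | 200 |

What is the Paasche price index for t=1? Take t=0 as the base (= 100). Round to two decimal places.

Paasche price index uses current-period quantities as weights.
ΣP(t=1)·Q(t=1) = 10.61×32 + 1.70×200 = 339.52 + 340 = 679.52
ΣP(t=0)·Q(t=1) = 14.00×32 + 1.63×200 = 448 + 326 = 774
Index = 679.52 / 774 × 100 = 87.7933

87.79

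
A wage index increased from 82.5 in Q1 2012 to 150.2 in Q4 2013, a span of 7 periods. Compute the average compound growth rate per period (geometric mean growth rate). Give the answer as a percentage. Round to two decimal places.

Growth factor = (150.2/82.5)^(1/7) = (1.820606)^(1/7) = 1.089366
Growth rate = 1.089366 − 1 = 0.089366 = 8.9366%

8.94%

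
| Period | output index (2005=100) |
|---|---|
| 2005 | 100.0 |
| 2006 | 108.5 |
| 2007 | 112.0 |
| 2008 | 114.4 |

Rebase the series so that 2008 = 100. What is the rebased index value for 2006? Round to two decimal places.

94.84

Rebased(2006) = 108.5 / 114.4 × 100 = 94.8427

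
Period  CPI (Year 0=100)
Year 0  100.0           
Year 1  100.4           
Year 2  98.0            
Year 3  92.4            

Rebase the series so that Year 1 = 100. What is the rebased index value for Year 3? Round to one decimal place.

Rebased(Year 3) = 92.4 / 100.4 × 100 = 92.0319

92.0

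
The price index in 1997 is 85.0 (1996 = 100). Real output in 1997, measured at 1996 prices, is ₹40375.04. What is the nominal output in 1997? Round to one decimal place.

Nominal = Real × (Index/100) = 40375.04 × (85.0/100)
        = 40375.04 × 0.850 = 34318.7840

34318.8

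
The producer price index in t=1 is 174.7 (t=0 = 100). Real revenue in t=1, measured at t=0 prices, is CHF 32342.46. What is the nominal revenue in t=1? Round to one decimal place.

56502.3

Nominal = Real × (Index/100) = 32342.46 × (174.7/100)
        = 32342.46 × 1.747 = 56502.2776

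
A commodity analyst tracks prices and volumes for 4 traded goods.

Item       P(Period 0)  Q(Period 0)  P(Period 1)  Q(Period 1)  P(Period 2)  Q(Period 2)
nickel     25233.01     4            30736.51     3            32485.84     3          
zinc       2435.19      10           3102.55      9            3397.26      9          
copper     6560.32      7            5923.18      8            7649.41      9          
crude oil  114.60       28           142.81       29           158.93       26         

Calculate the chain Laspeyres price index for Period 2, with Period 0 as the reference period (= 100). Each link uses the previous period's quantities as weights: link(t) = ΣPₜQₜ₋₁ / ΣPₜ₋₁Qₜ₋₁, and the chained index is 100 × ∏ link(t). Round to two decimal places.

129.12

Link Period 0→Period 1:
ΣP(Period 1)Q(Period 0) = 30736.51×4 + 3102.55×10 + 5923.18×7 + 142.81×28 = 122946.04 + 31025.5 + 41462.26 + 3998.68 = 199432.48
ΣP(Period 0)Q(Period 0) = 25233.01×4 + 2435.19×10 + 6560.32×7 + 114.60×28 = 100932.04 + 24351.9 + 45922.24 + 3208.8 = 174414.98
link = 199432.48/174414.98 = 1.143437
Link Period 1→Period 2:
ΣP(Period 2)Q(Period 1) = 32485.84×3 + 3397.26×9 + 7649.41×8 + 158.93×29 = 97457.52 + 30575.34 + 61195.28 + 4608.97 = 193837.11
ΣP(Period 1)Q(Period 1) = 30736.51×3 + 3102.55×9 + 5923.18×8 + 142.81×29 = 92209.53 + 27922.95 + 47385.44 + 4141.49 = 171659.41
link = 193837.11/171659.41 = 1.129196
Chained index = 100 × 1.143437 × 1.129196 = 129.1164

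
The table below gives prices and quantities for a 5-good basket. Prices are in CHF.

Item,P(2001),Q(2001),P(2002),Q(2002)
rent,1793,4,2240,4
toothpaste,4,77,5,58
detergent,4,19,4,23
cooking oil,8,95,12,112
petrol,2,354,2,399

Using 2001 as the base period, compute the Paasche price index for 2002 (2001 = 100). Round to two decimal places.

Paasche price index uses current-period quantities as weights.
ΣP(2002)·Q(2002) = 2240×4 + 5×58 + 4×23 + 12×112 + 2×399 = 8960 + 290 + 92 + 1344 + 798 = 11484
ΣP(2001)·Q(2002) = 1793×4 + 4×58 + 4×23 + 8×112 + 2×399 = 7172 + 232 + 92 + 896 + 798 = 9190
Index = 11484 / 9190 × 100 = 124.9619

124.96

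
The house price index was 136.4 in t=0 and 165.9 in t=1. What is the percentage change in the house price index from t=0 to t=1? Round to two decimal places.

21.63%

Change = (165.9 − 136.4) / 136.4 × 100
       = 29.5 / 136.4 × 100 = 21.6276%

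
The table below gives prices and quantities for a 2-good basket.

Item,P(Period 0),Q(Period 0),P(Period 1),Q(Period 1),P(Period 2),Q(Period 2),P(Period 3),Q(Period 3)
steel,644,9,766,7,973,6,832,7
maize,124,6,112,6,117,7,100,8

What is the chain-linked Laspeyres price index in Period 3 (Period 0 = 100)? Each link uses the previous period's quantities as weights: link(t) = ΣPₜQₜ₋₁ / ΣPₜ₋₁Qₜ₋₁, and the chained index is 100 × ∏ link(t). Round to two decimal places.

Link Period 0→Period 1:
ΣP(Period 1)Q(Period 0) = 766×9 + 112×6 = 6894 + 672 = 7566
ΣP(Period 0)Q(Period 0) = 644×9 + 124×6 = 5796 + 744 = 6540
link = 7566/6540 = 1.156881
Link Period 1→Period 2:
ΣP(Period 2)Q(Period 1) = 973×7 + 117×6 = 6811 + 702 = 7513
ΣP(Period 1)Q(Period 1) = 766×7 + 112×6 = 5362 + 672 = 6034
link = 7513/6034 = 1.245111
Link Period 2→Period 3:
ΣP(Period 3)Q(Period 2) = 832×6 + 100×7 = 4992 + 700 = 5692
ΣP(Period 2)Q(Period 2) = 973×6 + 117×7 = 5838 + 819 = 6657
link = 5692/6657 = 0.855040
Chained index = 100 × 1.156881 × 1.245111 × 0.855040 = 123.1638

123.16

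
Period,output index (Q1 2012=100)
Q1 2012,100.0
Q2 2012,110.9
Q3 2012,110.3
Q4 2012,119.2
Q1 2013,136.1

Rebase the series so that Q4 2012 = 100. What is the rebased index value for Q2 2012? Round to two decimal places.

93.04

Rebased(Q2 2012) = 110.9 / 119.2 × 100 = 93.0369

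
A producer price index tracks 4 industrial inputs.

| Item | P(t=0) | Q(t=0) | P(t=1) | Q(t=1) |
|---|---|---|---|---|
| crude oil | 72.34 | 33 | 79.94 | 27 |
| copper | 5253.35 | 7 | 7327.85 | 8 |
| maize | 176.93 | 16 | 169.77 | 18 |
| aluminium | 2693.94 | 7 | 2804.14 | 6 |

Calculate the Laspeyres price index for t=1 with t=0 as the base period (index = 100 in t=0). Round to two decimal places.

125.36

Laspeyres price index uses base-period quantities as weights.
ΣP(t=1)·Q(t=0) = 79.94×33 + 7327.85×7 + 169.77×16 + 2804.14×7 = 2638.02 + 51294.95 + 2716.32 + 19628.98 = 76278.27
ΣP(t=0)·Q(t=0) = 72.34×33 + 5253.35×7 + 176.93×16 + 2693.94×7 = 2387.22 + 36773.45 + 2830.88 + 18857.58 = 60849.13
Index = 76278.27 / 60849.13 × 100 = 125.3564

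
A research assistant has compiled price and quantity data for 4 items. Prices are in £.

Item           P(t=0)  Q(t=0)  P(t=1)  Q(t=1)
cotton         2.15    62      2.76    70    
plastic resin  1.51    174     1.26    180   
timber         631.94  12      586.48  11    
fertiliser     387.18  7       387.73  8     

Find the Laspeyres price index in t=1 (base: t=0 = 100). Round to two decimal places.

Laspeyres price index uses base-period quantities as weights.
ΣP(t=1)·Q(t=0) = 2.76×62 + 1.26×174 + 586.48×12 + 387.73×7 = 171.12 + 219.24 + 7037.76 + 2714.11 = 10142.23
ΣP(t=0)·Q(t=0) = 2.15×62 + 1.51×174 + 631.94×12 + 387.18×7 = 133.3 + 262.74 + 7583.28 + 2710.26 = 10689.58
Index = 10142.23 / 10689.58 × 100 = 94.8796

94.88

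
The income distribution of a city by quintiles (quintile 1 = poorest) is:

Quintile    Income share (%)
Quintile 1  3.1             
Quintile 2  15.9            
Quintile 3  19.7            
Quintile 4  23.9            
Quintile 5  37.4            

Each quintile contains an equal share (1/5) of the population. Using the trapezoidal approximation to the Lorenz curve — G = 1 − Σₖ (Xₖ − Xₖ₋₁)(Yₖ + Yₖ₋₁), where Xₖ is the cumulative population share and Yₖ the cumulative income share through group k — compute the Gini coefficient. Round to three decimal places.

Cumulative income shares Yₖ: 0.0310, 0.1900, 0.3870, 0.6260, 1.0000
Σ (Xₖ−Xₖ₋₁)(Yₖ+Yₖ₋₁) = (1/5)(0.0310+0.0000) + (1/5)(0.1900+0.0310) + (1/5)(0.3870+0.1900) + (1/5)(0.6260+0.3870) + (1/5)(1.0000+0.6260)
  = 0.0062 + 0.0442 + 0.1154 + 0.2026 + 0.3252 = 0.6936
G = 1 − 0.6936 = 0.3064

0.306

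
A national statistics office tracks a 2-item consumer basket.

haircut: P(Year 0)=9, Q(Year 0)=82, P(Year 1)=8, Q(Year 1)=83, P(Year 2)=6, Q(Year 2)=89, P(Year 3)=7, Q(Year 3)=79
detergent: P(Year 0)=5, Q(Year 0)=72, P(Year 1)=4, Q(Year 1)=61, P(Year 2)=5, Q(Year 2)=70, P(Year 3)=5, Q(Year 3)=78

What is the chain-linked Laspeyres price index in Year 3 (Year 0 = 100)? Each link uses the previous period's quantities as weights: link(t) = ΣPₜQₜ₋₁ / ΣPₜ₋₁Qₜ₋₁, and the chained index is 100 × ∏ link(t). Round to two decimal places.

Link Year 0→Year 1:
ΣP(Year 1)Q(Year 0) = 8×82 + 4×72 = 656 + 288 = 944
ΣP(Year 0)Q(Year 0) = 9×82 + 5×72 = 738 + 360 = 1098
link = 944/1098 = 0.859745
Link Year 1→Year 2:
ΣP(Year 2)Q(Year 1) = 6×83 + 5×61 = 498 + 305 = 803
ΣP(Year 1)Q(Year 1) = 8×83 + 4×61 = 664 + 244 = 908
link = 803/908 = 0.884361
Link Year 2→Year 3:
ΣP(Year 3)Q(Year 2) = 7×89 + 5×70 = 623 + 350 = 973
ΣP(Year 2)Q(Year 2) = 6×89 + 5×70 = 534 + 350 = 884
link = 973/884 = 1.100679
Chained index = 100 × 0.859745 × 0.884361 × 1.100679 = 83.6874

83.69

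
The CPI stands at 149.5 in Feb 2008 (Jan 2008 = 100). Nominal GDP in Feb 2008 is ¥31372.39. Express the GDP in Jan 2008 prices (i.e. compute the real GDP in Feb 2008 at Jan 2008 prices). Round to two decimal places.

20984.88

Real = Nominal ÷ (Index/100) = 31372.39 ÷ (149.5/100)
     = 31372.39 ÷ 1.495 = 20984.8763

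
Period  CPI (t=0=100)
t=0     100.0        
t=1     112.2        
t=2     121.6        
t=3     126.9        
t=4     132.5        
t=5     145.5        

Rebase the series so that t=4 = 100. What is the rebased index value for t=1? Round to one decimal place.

Rebased(t=1) = 112.2 / 132.5 × 100 = 84.6792

84.7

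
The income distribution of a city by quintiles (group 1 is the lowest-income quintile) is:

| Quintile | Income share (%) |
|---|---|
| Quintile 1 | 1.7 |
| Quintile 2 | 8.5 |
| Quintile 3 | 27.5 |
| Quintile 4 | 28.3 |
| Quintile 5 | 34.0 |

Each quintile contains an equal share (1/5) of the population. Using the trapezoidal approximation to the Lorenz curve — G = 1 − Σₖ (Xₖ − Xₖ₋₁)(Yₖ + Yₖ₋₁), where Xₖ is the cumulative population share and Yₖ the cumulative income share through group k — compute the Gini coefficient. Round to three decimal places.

Cumulative income shares Yₖ: 0.0170, 0.1020, 0.3770, 0.6600, 1.0000
Σ (Xₖ−Xₖ₋₁)(Yₖ+Yₖ₋₁) = (1/5)(0.0170+0.0000) + (1/5)(0.1020+0.0170) + (1/5)(0.3770+0.1020) + (1/5)(0.6600+0.3770) + (1/5)(1.0000+0.6600)
  = 0.0034 + 0.0238 + 0.0958 + 0.2074 + 0.3320 = 0.6624
G = 1 − 0.6624 = 0.3376

0.338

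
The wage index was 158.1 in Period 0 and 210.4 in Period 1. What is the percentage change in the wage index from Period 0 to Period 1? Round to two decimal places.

Change = (210.4 − 158.1) / 158.1 × 100
       = 52.3 / 158.1 × 100 = 33.0803%

33.08%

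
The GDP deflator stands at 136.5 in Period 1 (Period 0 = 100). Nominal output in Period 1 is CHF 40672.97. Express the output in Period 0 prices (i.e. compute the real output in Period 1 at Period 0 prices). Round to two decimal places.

29797.05

Real = Nominal ÷ (Index/100) = 40672.97 ÷ (136.5/100)
     = 40672.97 ÷ 1.365 = 29797.0476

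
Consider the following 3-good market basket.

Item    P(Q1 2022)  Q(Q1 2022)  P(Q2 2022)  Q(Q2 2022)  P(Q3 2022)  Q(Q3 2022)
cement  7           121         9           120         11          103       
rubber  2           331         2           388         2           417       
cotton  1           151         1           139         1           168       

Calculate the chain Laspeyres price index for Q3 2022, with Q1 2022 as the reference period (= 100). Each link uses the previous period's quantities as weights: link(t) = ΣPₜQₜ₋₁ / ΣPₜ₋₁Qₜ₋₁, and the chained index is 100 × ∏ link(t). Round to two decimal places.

128.36

Link Q1 2022→Q2 2022:
ΣP(Q2 2022)Q(Q1 2022) = 9×121 + 2×331 + 1×151 = 1089 + 662 + 151 = 1902
ΣP(Q1 2022)Q(Q1 2022) = 7×121 + 2×331 + 1×151 = 847 + 662 + 151 = 1660
link = 1902/1660 = 1.145783
Link Q2 2022→Q3 2022:
ΣP(Q3 2022)Q(Q2 2022) = 11×120 + 2×388 + 1×139 = 1320 + 776 + 139 = 2235
ΣP(Q2 2022)Q(Q2 2022) = 9×120 + 2×388 + 1×139 = 1080 + 776 + 139 = 1995
link = 2235/1995 = 1.120301
Chained index = 100 × 1.145783 × 1.120301 = 128.3622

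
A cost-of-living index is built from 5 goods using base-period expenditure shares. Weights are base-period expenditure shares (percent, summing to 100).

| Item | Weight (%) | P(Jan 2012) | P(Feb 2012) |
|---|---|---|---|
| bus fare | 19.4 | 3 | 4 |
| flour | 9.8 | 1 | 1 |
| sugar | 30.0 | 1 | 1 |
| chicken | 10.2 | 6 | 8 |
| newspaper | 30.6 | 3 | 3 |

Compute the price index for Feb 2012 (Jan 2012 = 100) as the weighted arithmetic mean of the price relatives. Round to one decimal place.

bus fare: 19.4 × (4/3) = 19.4 × 1.333333 = 25.8667
flour: 9.8 × (1/1) = 9.8 × 1.000000 = 9.8000
sugar: 30.0 × (1/1) = 30.0 × 1.000000 = 30.0000
chicken: 10.2 × (8/6) = 10.2 × 1.333333 = 13.6000
newspaper: 30.6 × (3/3) = 30.6 × 1.000000 = 30.6000
Index = Σ wᵢ·(p₁ᵢ/p₀ᵢ) = 25.8667 + 9.8000 + 30.0000 + 13.6000 + 30.6000 = 109.8667

109.9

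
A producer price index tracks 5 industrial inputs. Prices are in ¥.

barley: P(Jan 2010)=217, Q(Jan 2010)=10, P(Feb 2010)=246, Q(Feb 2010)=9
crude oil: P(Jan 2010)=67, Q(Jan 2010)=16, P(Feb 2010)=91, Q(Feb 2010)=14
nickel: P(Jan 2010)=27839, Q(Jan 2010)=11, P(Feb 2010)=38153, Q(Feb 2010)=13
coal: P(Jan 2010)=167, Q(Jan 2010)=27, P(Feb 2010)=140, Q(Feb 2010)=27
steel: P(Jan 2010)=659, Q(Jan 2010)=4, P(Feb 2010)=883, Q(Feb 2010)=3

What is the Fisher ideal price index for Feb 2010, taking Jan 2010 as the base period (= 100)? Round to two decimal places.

Laspeyres component (base-period weights):
ΣP(Feb 2010)Q(Jan 2010) = 246×10 + 91×16 + 38153×11 + 140×27 + 883×4 = 2460 + 1456 + 419683 + 3780 + 3532 = 430911
ΣP(Jan 2010)Q(Jan 2010) = 217×10 + 67×16 + 27839×11 + 167×27 + 659×4 = 2170 + 1072 + 306229 + 4509 + 2636 = 316616
L = 430911 / 316616 × 100 = 136.0989
Paasche component (current-period weights):
ΣP(Feb 2010)Q(Feb 2010) = 246×9 + 91×14 + 38153×13 + 140×27 + 883×3 = 2214 + 1274 + 495989 + 3780 + 2649 = 505906
ΣP(Jan 2010)Q(Feb 2010) = 217×9 + 67×14 + 27839×13 + 167×27 + 659×3 = 1953 + 938 + 361907 + 4509 + 1977 = 371284
P = 505906 / 371284 × 100 = 136.2585
Fisher = √(L × P) = √(136.0989 × 136.2585) = 136.1787

136.18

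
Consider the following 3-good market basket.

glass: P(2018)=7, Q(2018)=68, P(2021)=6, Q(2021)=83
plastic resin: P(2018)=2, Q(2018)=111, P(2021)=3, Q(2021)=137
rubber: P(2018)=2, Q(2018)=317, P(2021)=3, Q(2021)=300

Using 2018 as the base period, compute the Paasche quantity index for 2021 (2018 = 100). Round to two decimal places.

Paasche quantity index uses current-period prices as weights.
ΣP(2021)·Q(2021) = 6×83 + 3×137 + 3×300 = 498 + 411 + 900 = 1809
ΣP(2021)·Q(2018) = 6×68 + 3×111 + 3×317 = 408 + 333 + 951 = 1692
Index = 1809 / 1692 × 100 = 106.9149

106.91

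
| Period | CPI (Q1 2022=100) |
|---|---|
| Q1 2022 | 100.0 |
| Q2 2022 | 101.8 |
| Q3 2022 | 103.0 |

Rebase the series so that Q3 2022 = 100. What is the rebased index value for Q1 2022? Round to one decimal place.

Rebased(Q1 2022) = 100.0 / 103.0 × 100 = 97.0874

97.1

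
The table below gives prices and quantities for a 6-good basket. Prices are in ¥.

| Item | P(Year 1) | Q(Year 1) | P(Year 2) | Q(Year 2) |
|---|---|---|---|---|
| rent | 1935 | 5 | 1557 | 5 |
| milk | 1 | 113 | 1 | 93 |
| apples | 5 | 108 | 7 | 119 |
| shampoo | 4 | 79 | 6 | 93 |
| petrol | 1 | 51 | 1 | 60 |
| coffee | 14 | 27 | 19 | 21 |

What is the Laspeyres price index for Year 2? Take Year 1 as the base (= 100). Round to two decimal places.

87.53

Laspeyres price index uses base-period quantities as weights.
ΣP(Year 2)·Q(Year 1) = 1557×5 + 1×113 + 7×108 + 6×79 + 1×51 + 19×27 = 7785 + 113 + 756 + 474 + 51 + 513 = 9692
ΣP(Year 1)·Q(Year 1) = 1935×5 + 1×113 + 5×108 + 4×79 + 1×51 + 14×27 = 9675 + 113 + 540 + 316 + 51 + 378 = 11073
Index = 9692 / 11073 × 100 = 87.5282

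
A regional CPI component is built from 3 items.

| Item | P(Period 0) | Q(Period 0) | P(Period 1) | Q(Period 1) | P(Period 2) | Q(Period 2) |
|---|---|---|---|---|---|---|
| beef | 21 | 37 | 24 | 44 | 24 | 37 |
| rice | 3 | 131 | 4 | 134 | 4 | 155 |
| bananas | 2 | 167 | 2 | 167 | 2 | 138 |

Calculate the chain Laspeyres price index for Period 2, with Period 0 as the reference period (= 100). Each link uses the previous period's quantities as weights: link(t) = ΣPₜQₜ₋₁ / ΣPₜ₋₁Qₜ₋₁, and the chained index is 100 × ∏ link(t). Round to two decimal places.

116.09

Link Period 0→Period 1:
ΣP(Period 1)Q(Period 0) = 24×37 + 4×131 + 2×167 = 888 + 524 + 334 = 1746
ΣP(Period 0)Q(Period 0) = 21×37 + 3×131 + 2×167 = 777 + 393 + 334 = 1504
link = 1746/1504 = 1.160904
Link Period 1→Period 2:
ΣP(Period 2)Q(Period 1) = 24×44 + 4×134 + 2×167 = 1056 + 536 + 334 = 1926
ΣP(Period 1)Q(Period 1) = 24×44 + 4×134 + 2×167 = 1056 + 536 + 334 = 1926
link = 1926/1926 = 1.000000
Chained index = 100 × 1.160904 × 1.000000 = 116.0904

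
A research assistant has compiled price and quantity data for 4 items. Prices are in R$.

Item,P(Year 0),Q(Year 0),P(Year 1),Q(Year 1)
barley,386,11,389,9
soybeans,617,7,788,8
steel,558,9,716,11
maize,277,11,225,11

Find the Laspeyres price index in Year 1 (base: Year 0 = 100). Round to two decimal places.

112.50

Laspeyres price index uses base-period quantities as weights.
ΣP(Year 1)·Q(Year 0) = 389×11 + 788×7 + 716×9 + 225×11 = 4279 + 5516 + 6444 + 2475 = 18714
ΣP(Year 0)·Q(Year 0) = 386×11 + 617×7 + 558×9 + 277×11 = 4246 + 4319 + 5022 + 3047 = 16634
Index = 18714 / 16634 × 100 = 112.5045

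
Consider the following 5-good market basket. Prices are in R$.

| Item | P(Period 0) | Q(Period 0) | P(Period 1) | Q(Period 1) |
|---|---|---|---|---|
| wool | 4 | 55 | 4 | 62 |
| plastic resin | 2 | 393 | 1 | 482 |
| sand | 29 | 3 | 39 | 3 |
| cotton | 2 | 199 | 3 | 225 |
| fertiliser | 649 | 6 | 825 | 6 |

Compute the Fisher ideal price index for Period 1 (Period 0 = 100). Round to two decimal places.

115.62

Laspeyres component (base-period weights):
ΣP(Period 1)Q(Period 0) = 4×55 + 1×393 + 39×3 + 3×199 + 825×6 = 220 + 393 + 117 + 597 + 4950 = 6277
ΣP(Period 0)Q(Period 0) = 4×55 + 2×393 + 29×3 + 2×199 + 649×6 = 220 + 786 + 87 + 398 + 3894 = 5385
L = 6277 / 5385 × 100 = 116.5645
Paasche component (current-period weights):
ΣP(Period 1)Q(Period 1) = 4×62 + 1×482 + 39×3 + 3×225 + 825×6 = 248 + 482 + 117 + 675 + 4950 = 6472
ΣP(Period 0)Q(Period 1) = 4×62 + 2×482 + 29×3 + 2×225 + 649×6 = 248 + 964 + 87 + 450 + 3894 = 5643
P = 6472 / 5643 × 100 = 114.6908
Fisher = √(L × P) = √(116.5645 × 114.6908) = 115.6239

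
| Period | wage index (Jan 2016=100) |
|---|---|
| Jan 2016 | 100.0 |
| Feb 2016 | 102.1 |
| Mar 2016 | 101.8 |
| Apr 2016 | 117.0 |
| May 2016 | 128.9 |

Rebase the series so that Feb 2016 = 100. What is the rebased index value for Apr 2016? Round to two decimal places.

114.59

Rebased(Apr 2016) = 117.0 / 102.1 × 100 = 114.5935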